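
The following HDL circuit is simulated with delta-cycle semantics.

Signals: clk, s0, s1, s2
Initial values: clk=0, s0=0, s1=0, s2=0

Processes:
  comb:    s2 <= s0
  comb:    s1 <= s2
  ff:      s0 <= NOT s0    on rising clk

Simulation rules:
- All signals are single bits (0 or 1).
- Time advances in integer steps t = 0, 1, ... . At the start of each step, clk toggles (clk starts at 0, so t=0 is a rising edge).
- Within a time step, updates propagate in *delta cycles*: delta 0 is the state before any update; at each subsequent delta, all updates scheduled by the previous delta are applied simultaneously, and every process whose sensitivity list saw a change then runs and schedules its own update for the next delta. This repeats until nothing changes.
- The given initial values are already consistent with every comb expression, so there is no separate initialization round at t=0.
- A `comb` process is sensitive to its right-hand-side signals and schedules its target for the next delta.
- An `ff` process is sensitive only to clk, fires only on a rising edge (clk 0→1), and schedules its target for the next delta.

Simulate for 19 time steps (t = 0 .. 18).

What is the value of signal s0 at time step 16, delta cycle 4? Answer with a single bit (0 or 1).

1

[bits: s2,clk,s1,s0]
t=0: Δ0=0000 Δ1=0100 Δ2=0101 Δ3=1101 Δ4=1111 | 4Δ
t=1: Δ0=1111 Δ1=1011 | 1Δ
t=2: Δ0=1011 Δ1=1111 Δ2=1110 Δ3=0110 Δ4=0100 | 4Δ
t=3: Δ0=0100 Δ1=0000 | 1Δ
t=4: Δ0=0000 Δ1=0100 Δ2=0101 Δ3=1101 Δ4=1111 | 4Δ
t=5: Δ0=1111 Δ1=1011 | 1Δ
t=6: Δ0=1011 Δ1=1111 Δ2=1110 Δ3=0110 Δ4=0100 | 4Δ
t=7: Δ0=0100 Δ1=0000 | 1Δ
t=8: Δ0=0000 Δ1=0100 Δ2=0101 Δ3=1101 Δ4=1111 | 4Δ
t=9: Δ0=1111 Δ1=1011 | 1Δ
t=10: Δ0=1011 Δ1=1111 Δ2=1110 Δ3=0110 Δ4=0100 | 4Δ
t=11: Δ0=0100 Δ1=0000 | 1Δ
t=12: Δ0=0000 Δ1=0100 Δ2=0101 Δ3=1101 Δ4=1111 | 4Δ
t=13: Δ0=1111 Δ1=1011 | 1Δ
t=14: Δ0=1011 Δ1=1111 Δ2=1110 Δ3=0110 Δ4=0100 | 4Δ
t=15: Δ0=0100 Δ1=0000 | 1Δ
t=16: Δ0=0000 Δ1=0100 Δ2=0101 Δ3=1101 Δ4=1111 | 4Δ
t=17: Δ0=1111 Δ1=1011 | 1Δ
t=18: Δ0=1011 Δ1=1111 Δ2=1110 Δ3=0110 Δ4=0100 | 4Δ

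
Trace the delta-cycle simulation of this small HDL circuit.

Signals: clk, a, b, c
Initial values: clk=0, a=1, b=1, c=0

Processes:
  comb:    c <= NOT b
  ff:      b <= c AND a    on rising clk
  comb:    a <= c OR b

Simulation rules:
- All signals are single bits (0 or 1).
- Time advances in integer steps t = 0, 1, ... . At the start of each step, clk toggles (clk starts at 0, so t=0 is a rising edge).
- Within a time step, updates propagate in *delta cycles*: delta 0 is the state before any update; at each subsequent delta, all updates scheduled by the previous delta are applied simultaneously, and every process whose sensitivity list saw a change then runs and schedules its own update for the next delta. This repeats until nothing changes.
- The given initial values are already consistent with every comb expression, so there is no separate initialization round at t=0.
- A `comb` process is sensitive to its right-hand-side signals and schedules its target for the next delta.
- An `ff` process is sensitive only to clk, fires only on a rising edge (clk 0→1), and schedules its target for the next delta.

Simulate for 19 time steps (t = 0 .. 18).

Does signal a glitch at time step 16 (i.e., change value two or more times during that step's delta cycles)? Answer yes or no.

t=0 Δ0: c=0 a=1 clk=0 b=1
  Δ1: clk:0→1
  Δ2: b:1→0
  Δ3: c:0→1, a:1→0
  Δ4: a:0→1
  (4Δ to stable)
t=1 Δ0: c=1 a=1 clk=1 b=0
  Δ1: clk:1→0
  (1Δ to stable)
t=2 Δ0: c=1 a=1 clk=0 b=0
  Δ1: clk:0→1
  Δ2: b:0→1
  Δ3: c:1→0
  (3Δ to stable)
t=3 Δ0: c=0 a=1 clk=1 b=1
  Δ1: clk:1→0
  (1Δ to stable)
t=4 Δ0: c=0 a=1 clk=0 b=1
  Δ1: clk:0→1
  Δ2: b:1→0
  Δ3: c:0→1, a:1→0
  Δ4: a:0→1
  (4Δ to stable)
t=5 Δ0: c=1 a=1 clk=1 b=0
  Δ1: clk:1→0
  (1Δ to stable)
t=6 Δ0: c=1 a=1 clk=0 b=0
  Δ1: clk:0→1
  Δ2: b:0→1
  Δ3: c:1→0
  (3Δ to stable)
t=7 Δ0: c=0 a=1 clk=1 b=1
  Δ1: clk:1→0
  (1Δ to stable)
t=8 Δ0: c=0 a=1 clk=0 b=1
  Δ1: clk:0→1
  Δ2: b:1→0
  Δ3: c:0→1, a:1→0
  Δ4: a:0→1
  (4Δ to stable)
t=9 Δ0: c=1 a=1 clk=1 b=0
  Δ1: clk:1→0
  (1Δ to stable)
t=10 Δ0: c=1 a=1 clk=0 b=0
  Δ1: clk:0→1
  Δ2: b:0→1
  Δ3: c:1→0
  (3Δ to stable)
t=11 Δ0: c=0 a=1 clk=1 b=1
  Δ1: clk:1→0
  (1Δ to stable)
t=12 Δ0: c=0 a=1 clk=0 b=1
  Δ1: clk:0→1
  Δ2: b:1→0
  Δ3: c:0→1, a:1→0
  Δ4: a:0→1
  (4Δ to stable)
t=13 Δ0: c=1 a=1 clk=1 b=0
  Δ1: clk:1→0
  (1Δ to stable)
t=14 Δ0: c=1 a=1 clk=0 b=0
  Δ1: clk:0→1
  Δ2: b:0→1
  Δ3: c:1→0
  (3Δ to stable)
t=15 Δ0: c=0 a=1 clk=1 b=1
  Δ1: clk:1→0
  (1Δ to stable)
t=16 Δ0: c=0 a=1 clk=0 b=1
  Δ1: clk:0→1
  Δ2: b:1→0
  Δ3: c:0→1, a:1→0
  Δ4: a:0→1
  (4Δ to stable)
t=17 Δ0: c=1 a=1 clk=1 b=0
  Δ1: clk:1→0
  (1Δ to stable)
t=18 Δ0: c=1 a=1 clk=0 b=0
  Δ1: clk:0→1
  Δ2: b:0→1
  Δ3: c:1→0
  (3Δ to stable)

yes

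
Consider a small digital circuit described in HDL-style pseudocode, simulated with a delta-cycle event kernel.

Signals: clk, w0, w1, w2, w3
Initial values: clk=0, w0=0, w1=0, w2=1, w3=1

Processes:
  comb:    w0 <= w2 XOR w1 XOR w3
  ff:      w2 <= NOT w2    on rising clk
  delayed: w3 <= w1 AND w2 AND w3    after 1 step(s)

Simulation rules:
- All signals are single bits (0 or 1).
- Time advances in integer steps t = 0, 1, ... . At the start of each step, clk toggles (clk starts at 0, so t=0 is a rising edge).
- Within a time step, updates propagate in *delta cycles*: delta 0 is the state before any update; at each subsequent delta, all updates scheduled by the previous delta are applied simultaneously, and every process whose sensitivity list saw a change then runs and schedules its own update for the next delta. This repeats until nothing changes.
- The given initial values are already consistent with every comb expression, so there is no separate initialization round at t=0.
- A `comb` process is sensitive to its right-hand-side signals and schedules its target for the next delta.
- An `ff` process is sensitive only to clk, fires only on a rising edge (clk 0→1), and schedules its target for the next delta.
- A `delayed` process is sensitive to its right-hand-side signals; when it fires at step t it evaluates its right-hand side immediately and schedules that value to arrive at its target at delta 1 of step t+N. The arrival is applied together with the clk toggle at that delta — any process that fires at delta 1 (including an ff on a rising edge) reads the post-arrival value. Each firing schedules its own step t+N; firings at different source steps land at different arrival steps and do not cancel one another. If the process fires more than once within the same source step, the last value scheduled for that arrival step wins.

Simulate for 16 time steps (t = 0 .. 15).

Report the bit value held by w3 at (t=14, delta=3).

t0.Δ0 clk=0 w0=0 w2=1 w3=1 w1=0
t0.Δ1 clk=1 w0=0 w2=1 w3=1 w1=0
t0.Δ2 clk=1 w0=0 w2=0 w3=1 w1=0
t0.Δ3 clk=1 w0=1 w2=0 w3=1 w1=0
t1.Δ0 clk=1 w0=1 w2=0 w3=1 w1=0
t1.Δ1 clk=0 w0=1 w2=0 w3=0 w1=0
t1.Δ2 clk=0 w0=0 w2=0 w3=0 w1=0
t2.Δ0 clk=0 w0=0 w2=0 w3=0 w1=0
t2.Δ1 clk=1 w0=0 w2=0 w3=0 w1=0
t2.Δ2 clk=1 w0=0 w2=1 w3=0 w1=0
t2.Δ3 clk=1 w0=1 w2=1 w3=0 w1=0
t3.Δ0 clk=1 w0=1 w2=1 w3=0 w1=0
t3.Δ1 clk=0 w0=1 w2=1 w3=0 w1=0
t4.Δ0 clk=0 w0=1 w2=1 w3=0 w1=0
t4.Δ1 clk=1 w0=1 w2=1 w3=0 w1=0
t4.Δ2 clk=1 w0=1 w2=0 w3=0 w1=0
t4.Δ3 clk=1 w0=0 w2=0 w3=0 w1=0
t5.Δ0 clk=1 w0=0 w2=0 w3=0 w1=0
t5.Δ1 clk=0 w0=0 w2=0 w3=0 w1=0
t6.Δ0 clk=0 w0=0 w2=0 w3=0 w1=0
t6.Δ1 clk=1 w0=0 w2=0 w3=0 w1=0
t6.Δ2 clk=1 w0=0 w2=1 w3=0 w1=0
t6.Δ3 clk=1 w0=1 w2=1 w3=0 w1=0
t7.Δ0 clk=1 w0=1 w2=1 w3=0 w1=0
t7.Δ1 clk=0 w0=1 w2=1 w3=0 w1=0
t8.Δ0 clk=0 w0=1 w2=1 w3=0 w1=0
t8.Δ1 clk=1 w0=1 w2=1 w3=0 w1=0
t8.Δ2 clk=1 w0=1 w2=0 w3=0 w1=0
t8.Δ3 clk=1 w0=0 w2=0 w3=0 w1=0
t9.Δ0 clk=1 w0=0 w2=0 w3=0 w1=0
t9.Δ1 clk=0 w0=0 w2=0 w3=0 w1=0
t10.Δ0 clk=0 w0=0 w2=0 w3=0 w1=0
t10.Δ1 clk=1 w0=0 w2=0 w3=0 w1=0
t10.Δ2 clk=1 w0=0 w2=1 w3=0 w1=0
t10.Δ3 clk=1 w0=1 w2=1 w3=0 w1=0
t11.Δ0 clk=1 w0=1 w2=1 w3=0 w1=0
t11.Δ1 clk=0 w0=1 w2=1 w3=0 w1=0
t12.Δ0 clk=0 w0=1 w2=1 w3=0 w1=0
t12.Δ1 clk=1 w0=1 w2=1 w3=0 w1=0
t12.Δ2 clk=1 w0=1 w2=0 w3=0 w1=0
t12.Δ3 clk=1 w0=0 w2=0 w3=0 w1=0
t13.Δ0 clk=1 w0=0 w2=0 w3=0 w1=0
t13.Δ1 clk=0 w0=0 w2=0 w3=0 w1=0
t14.Δ0 clk=0 w0=0 w2=0 w3=0 w1=0
t14.Δ1 clk=1 w0=0 w2=0 w3=0 w1=0
t14.Δ2 clk=1 w0=0 w2=1 w3=0 w1=0
t14.Δ3 clk=1 w0=1 w2=1 w3=0 w1=0
t15.Δ0 clk=1 w0=1 w2=1 w3=0 w1=0
t15.Δ1 clk=0 w0=1 w2=1 w3=0 w1=0

0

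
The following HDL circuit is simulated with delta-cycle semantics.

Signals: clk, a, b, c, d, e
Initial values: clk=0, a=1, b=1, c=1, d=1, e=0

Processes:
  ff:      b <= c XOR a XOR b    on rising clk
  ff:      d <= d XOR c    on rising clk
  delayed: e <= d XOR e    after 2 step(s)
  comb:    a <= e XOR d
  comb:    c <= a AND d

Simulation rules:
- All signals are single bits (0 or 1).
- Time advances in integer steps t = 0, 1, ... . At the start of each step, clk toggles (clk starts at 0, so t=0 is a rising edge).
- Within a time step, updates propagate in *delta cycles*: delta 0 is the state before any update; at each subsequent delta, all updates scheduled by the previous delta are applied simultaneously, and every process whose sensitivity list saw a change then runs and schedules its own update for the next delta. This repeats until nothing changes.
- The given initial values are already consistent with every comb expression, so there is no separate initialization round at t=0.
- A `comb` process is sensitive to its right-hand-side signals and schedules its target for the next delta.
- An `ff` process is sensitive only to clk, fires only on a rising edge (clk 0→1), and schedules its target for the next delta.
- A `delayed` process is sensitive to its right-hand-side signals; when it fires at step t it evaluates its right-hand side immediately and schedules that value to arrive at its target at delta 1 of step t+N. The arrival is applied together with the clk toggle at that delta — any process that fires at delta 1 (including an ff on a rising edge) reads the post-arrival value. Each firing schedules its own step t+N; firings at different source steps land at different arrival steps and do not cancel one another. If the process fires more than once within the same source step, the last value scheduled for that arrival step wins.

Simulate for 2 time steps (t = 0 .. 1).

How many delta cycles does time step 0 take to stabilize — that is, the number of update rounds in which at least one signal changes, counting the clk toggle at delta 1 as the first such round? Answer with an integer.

3

t0.Δ0 b=1 c=1 a=1 e=0 clk=0 d=1
t0.Δ1 b=1 c=1 a=1 e=0 clk=1 d=1
t0.Δ2 b=1 c=1 a=1 e=0 clk=1 d=0
t0.Δ3 b=1 c=0 a=0 e=0 clk=1 d=0
t1.Δ0 b=1 c=0 a=0 e=0 clk=1 d=0
t1.Δ1 b=1 c=0 a=0 e=0 clk=0 d=0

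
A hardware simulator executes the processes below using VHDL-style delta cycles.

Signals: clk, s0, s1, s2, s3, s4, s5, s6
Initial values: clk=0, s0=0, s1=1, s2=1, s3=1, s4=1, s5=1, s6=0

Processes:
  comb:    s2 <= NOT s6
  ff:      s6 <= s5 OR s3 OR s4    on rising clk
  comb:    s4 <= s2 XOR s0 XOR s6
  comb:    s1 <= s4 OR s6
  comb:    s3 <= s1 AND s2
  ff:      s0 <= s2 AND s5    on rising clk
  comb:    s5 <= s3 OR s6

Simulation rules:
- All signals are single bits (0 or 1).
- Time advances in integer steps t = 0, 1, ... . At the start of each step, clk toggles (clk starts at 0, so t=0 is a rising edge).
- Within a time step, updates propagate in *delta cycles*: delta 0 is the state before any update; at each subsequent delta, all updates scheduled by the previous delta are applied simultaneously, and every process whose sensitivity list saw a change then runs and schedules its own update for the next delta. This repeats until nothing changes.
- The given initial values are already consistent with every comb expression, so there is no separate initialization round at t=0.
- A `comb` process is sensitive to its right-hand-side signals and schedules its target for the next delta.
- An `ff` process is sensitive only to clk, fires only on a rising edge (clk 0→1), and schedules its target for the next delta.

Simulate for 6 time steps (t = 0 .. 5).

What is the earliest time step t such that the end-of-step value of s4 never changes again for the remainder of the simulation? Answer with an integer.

2

[bits: s2,s6,s5,s0,s1,clk,s3,s4]
t=0: Δ0=10101011 Δ1=10101111 Δ2=11111111 Δ3=01111111 Δ4=01111100 | 4Δ
t=1: Δ0=01111100 Δ1=01111000 | 1Δ
t=2: Δ0=01111000 Δ1=01111100 Δ2=01101100 Δ3=01101101 | 3Δ
t=3: Δ0=01101101 Δ1=01101001 | 1Δ
t=4: Δ0=01101001 Δ1=01101101 | 1Δ
t=5: Δ0=01101101 Δ1=01101001 | 1Δ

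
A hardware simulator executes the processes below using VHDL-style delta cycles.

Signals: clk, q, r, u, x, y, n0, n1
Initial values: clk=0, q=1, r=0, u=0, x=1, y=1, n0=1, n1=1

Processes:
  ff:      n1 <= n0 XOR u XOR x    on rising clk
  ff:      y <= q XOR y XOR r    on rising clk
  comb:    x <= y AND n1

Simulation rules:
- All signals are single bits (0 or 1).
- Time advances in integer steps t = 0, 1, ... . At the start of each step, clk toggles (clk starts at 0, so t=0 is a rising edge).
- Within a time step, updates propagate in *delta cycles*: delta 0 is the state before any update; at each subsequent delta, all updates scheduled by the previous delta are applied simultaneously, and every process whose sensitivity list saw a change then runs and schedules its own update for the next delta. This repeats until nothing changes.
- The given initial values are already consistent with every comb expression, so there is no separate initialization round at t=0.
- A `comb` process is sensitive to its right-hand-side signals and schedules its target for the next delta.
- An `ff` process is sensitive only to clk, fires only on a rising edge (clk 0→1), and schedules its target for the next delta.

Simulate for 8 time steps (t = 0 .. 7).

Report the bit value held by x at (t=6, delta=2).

t0.Δ0 q=1 r=0 n1=1 n0=1 x=1 clk=0 u=0 y=1
t0.Δ1 q=1 r=0 n1=1 n0=1 x=1 clk=1 u=0 y=1
t0.Δ2 q=1 r=0 n1=0 n0=1 x=1 clk=1 u=0 y=0
t0.Δ3 q=1 r=0 n1=0 n0=1 x=0 clk=1 u=0 y=0
t1.Δ0 q=1 r=0 n1=0 n0=1 x=0 clk=1 u=0 y=0
t1.Δ1 q=1 r=0 n1=0 n0=1 x=0 clk=0 u=0 y=0
t2.Δ0 q=1 r=0 n1=0 n0=1 x=0 clk=0 u=0 y=0
t2.Δ1 q=1 r=0 n1=0 n0=1 x=0 clk=1 u=0 y=0
t2.Δ2 q=1 r=0 n1=1 n0=1 x=0 clk=1 u=0 y=1
t2.Δ3 q=1 r=0 n1=1 n0=1 x=1 clk=1 u=0 y=1
t3.Δ0 q=1 r=0 n1=1 n0=1 x=1 clk=1 u=0 y=1
t3.Δ1 q=1 r=0 n1=1 n0=1 x=1 clk=0 u=0 y=1
t4.Δ0 q=1 r=0 n1=1 n0=1 x=1 clk=0 u=0 y=1
t4.Δ1 q=1 r=0 n1=1 n0=1 x=1 clk=1 u=0 y=1
t4.Δ2 q=1 r=0 n1=0 n0=1 x=1 clk=1 u=0 y=0
t4.Δ3 q=1 r=0 n1=0 n0=1 x=0 clk=1 u=0 y=0
t5.Δ0 q=1 r=0 n1=0 n0=1 x=0 clk=1 u=0 y=0
t5.Δ1 q=1 r=0 n1=0 n0=1 x=0 clk=0 u=0 y=0
t6.Δ0 q=1 r=0 n1=0 n0=1 x=0 clk=0 u=0 y=0
t6.Δ1 q=1 r=0 n1=0 n0=1 x=0 clk=1 u=0 y=0
t6.Δ2 q=1 r=0 n1=1 n0=1 x=0 clk=1 u=0 y=1
t6.Δ3 q=1 r=0 n1=1 n0=1 x=1 clk=1 u=0 y=1
t7.Δ0 q=1 r=0 n1=1 n0=1 x=1 clk=1 u=0 y=1
t7.Δ1 q=1 r=0 n1=1 n0=1 x=1 clk=0 u=0 y=1

0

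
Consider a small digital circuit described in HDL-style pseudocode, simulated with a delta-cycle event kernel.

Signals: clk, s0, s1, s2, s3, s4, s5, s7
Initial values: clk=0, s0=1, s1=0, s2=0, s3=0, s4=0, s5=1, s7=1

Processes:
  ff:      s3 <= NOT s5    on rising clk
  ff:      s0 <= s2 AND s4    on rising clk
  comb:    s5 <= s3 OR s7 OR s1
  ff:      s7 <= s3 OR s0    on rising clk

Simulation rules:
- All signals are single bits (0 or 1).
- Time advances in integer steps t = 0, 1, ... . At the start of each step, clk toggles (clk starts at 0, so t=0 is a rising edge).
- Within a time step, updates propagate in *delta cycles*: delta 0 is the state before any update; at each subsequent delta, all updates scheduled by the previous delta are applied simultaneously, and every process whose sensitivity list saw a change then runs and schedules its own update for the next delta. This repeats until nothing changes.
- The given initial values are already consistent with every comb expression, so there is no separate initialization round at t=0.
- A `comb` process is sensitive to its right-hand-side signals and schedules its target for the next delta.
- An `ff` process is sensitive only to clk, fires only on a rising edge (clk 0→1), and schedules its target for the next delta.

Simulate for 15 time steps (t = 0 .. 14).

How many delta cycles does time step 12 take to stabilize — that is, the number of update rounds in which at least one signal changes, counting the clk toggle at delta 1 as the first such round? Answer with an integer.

t=0 Δ0: s7=1 s5=1 s3=0 s4=0 clk=0 s1=0 s0=1 s2=0
  Δ1: clk:0→1
  Δ2: s0:1→0
  (2Δ to stable)
t=1 Δ0: s7=1 s5=1 s3=0 s4=0 clk=1 s1=0 s0=0 s2=0
  Δ1: clk:1→0
  (1Δ to stable)
t=2 Δ0: s7=1 s5=1 s3=0 s4=0 clk=0 s1=0 s0=0 s2=0
  Δ1: clk:0→1
  Δ2: s7:1→0
  Δ3: s5:1→0
  (3Δ to stable)
t=3 Δ0: s7=0 s5=0 s3=0 s4=0 clk=1 s1=0 s0=0 s2=0
  Δ1: clk:1→0
  (1Δ to stable)
t=4 Δ0: s7=0 s5=0 s3=0 s4=0 clk=0 s1=0 s0=0 s2=0
  Δ1: clk:0→1
  Δ2: s3:0→1
  Δ3: s5:0→1
  (3Δ to stable)
t=5 Δ0: s7=0 s5=1 s3=1 s4=0 clk=1 s1=0 s0=0 s2=0
  Δ1: clk:1→0
  (1Δ to stable)
t=6 Δ0: s7=0 s5=1 s3=1 s4=0 clk=0 s1=0 s0=0 s2=0
  Δ1: clk:0→1
  Δ2: s7:0→1, s3:1→0
  (2Δ to stable)
t=7 Δ0: s7=1 s5=1 s3=0 s4=0 clk=1 s1=0 s0=0 s2=0
  Δ1: clk:1→0
  (1Δ to stable)
t=8 Δ0: s7=1 s5=1 s3=0 s4=0 clk=0 s1=0 s0=0 s2=0
  Δ1: clk:0→1
  Δ2: s7:1→0
  Δ3: s5:1→0
  (3Δ to stable)
t=9 Δ0: s7=0 s5=0 s3=0 s4=0 clk=1 s1=0 s0=0 s2=0
  Δ1: clk:1→0
  (1Δ to stable)
t=10 Δ0: s7=0 s5=0 s3=0 s4=0 clk=0 s1=0 s0=0 s2=0
  Δ1: clk:0→1
  Δ2: s3:0→1
  Δ3: s5:0→1
  (3Δ to stable)
t=11 Δ0: s7=0 s5=1 s3=1 s4=0 clk=1 s1=0 s0=0 s2=0
  Δ1: clk:1→0
  (1Δ to stable)
t=12 Δ0: s7=0 s5=1 s3=1 s4=0 clk=0 s1=0 s0=0 s2=0
  Δ1: clk:0→1
  Δ2: s7:0→1, s3:1→0
  (2Δ to stable)
t=13 Δ0: s7=1 s5=1 s3=0 s4=0 clk=1 s1=0 s0=0 s2=0
  Δ1: clk:1→0
  (1Δ to stable)
t=14 Δ0: s7=1 s5=1 s3=0 s4=0 clk=0 s1=0 s0=0 s2=0
  Δ1: clk:0→1
  Δ2: s7:1→0
  Δ3: s5:1→0
  (3Δ to stable)

2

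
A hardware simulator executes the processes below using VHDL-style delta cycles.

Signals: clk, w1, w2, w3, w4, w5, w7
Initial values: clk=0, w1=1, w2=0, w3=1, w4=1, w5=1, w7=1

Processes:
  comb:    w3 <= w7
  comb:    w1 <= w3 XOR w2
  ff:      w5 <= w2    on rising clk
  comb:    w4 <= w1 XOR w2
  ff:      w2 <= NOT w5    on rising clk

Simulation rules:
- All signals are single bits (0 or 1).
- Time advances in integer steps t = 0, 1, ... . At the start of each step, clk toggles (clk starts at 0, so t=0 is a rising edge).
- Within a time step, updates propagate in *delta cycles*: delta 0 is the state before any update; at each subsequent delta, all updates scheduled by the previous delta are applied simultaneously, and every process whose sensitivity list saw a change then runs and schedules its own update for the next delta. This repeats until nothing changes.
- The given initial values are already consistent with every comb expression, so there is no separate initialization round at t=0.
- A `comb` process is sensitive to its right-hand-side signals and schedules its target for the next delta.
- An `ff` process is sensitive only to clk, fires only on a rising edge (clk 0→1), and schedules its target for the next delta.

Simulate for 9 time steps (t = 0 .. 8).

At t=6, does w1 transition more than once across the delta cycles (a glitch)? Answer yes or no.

[bits: clk,w2,w3,w7,w4,w5,w1]
t=0: Δ0=0011111 Δ1=1011111 Δ2=1011101 | 2Δ
t=1: Δ0=1011101 Δ1=0011101 | 1Δ
t=2: Δ0=0011101 Δ1=1011101 Δ2=1111101 Δ3=1111000 Δ4=1111100 | 4Δ
t=3: Δ0=1111100 Δ1=0111100 | 1Δ
t=4: Δ0=0111100 Δ1=1111100 Δ2=1111110 | 2Δ
t=5: Δ0=1111110 Δ1=0111110 | 1Δ
t=6: Δ0=0111110 Δ1=1111110 Δ2=1011110 Δ3=1011011 Δ4=1011111 | 4Δ
t=7: Δ0=1011111 Δ1=0011111 | 1Δ
t=8: Δ0=0011111 Δ1=1011111 Δ2=1011101 | 2Δ

no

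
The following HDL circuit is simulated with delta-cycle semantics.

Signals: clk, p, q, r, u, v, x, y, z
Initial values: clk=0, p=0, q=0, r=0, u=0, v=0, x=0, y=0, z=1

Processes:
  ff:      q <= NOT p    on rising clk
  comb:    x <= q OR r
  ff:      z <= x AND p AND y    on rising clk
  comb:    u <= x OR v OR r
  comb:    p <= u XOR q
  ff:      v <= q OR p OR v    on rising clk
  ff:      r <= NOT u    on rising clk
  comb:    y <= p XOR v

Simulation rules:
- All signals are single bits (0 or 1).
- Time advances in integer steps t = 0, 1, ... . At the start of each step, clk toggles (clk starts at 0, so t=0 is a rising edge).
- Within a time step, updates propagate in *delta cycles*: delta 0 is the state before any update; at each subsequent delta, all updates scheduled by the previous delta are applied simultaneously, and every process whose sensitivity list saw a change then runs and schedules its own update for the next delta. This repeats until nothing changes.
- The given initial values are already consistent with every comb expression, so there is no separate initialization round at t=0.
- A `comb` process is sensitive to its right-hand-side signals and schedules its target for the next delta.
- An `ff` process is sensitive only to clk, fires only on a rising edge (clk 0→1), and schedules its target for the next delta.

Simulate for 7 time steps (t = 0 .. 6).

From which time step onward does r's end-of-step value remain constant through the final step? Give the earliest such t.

2

t0.Δ0 q=0 r=0 v=0 p=0 clk=0 z=1 y=0 u=0 x=0
t0.Δ1 q=0 r=0 v=0 p=0 clk=1 z=1 y=0 u=0 x=0
t0.Δ2 q=1 r=1 v=0 p=0 clk=1 z=0 y=0 u=0 x=0
t0.Δ3 q=1 r=1 v=0 p=1 clk=1 z=0 y=0 u=1 x=1
t0.Δ4 q=1 r=1 v=0 p=0 clk=1 z=0 y=1 u=1 x=1
t0.Δ5 q=1 r=1 v=0 p=0 clk=1 z=0 y=0 u=1 x=1
t1.Δ0 q=1 r=1 v=0 p=0 clk=1 z=0 y=0 u=1 x=1
t1.Δ1 q=1 r=1 v=0 p=0 clk=0 z=0 y=0 u=1 x=1
t2.Δ0 q=1 r=1 v=0 p=0 clk=0 z=0 y=0 u=1 x=1
t2.Δ1 q=1 r=1 v=0 p=0 clk=1 z=0 y=0 u=1 x=1
t2.Δ2 q=1 r=0 v=1 p=0 clk=1 z=0 y=0 u=1 x=1
t2.Δ3 q=1 r=0 v=1 p=0 clk=1 z=0 y=1 u=1 x=1
t3.Δ0 q=1 r=0 v=1 p=0 clk=1 z=0 y=1 u=1 x=1
t3.Δ1 q=1 r=0 v=1 p=0 clk=0 z=0 y=1 u=1 x=1
t4.Δ0 q=1 r=0 v=1 p=0 clk=0 z=0 y=1 u=1 x=1
t4.Δ1 q=1 r=0 v=1 p=0 clk=1 z=0 y=1 u=1 x=1
t5.Δ0 q=1 r=0 v=1 p=0 clk=1 z=0 y=1 u=1 x=1
t5.Δ1 q=1 r=0 v=1 p=0 clk=0 z=0 y=1 u=1 x=1
t6.Δ0 q=1 r=0 v=1 p=0 clk=0 z=0 y=1 u=1 x=1
t6.Δ1 q=1 r=0 v=1 p=0 clk=1 z=0 y=1 u=1 x=1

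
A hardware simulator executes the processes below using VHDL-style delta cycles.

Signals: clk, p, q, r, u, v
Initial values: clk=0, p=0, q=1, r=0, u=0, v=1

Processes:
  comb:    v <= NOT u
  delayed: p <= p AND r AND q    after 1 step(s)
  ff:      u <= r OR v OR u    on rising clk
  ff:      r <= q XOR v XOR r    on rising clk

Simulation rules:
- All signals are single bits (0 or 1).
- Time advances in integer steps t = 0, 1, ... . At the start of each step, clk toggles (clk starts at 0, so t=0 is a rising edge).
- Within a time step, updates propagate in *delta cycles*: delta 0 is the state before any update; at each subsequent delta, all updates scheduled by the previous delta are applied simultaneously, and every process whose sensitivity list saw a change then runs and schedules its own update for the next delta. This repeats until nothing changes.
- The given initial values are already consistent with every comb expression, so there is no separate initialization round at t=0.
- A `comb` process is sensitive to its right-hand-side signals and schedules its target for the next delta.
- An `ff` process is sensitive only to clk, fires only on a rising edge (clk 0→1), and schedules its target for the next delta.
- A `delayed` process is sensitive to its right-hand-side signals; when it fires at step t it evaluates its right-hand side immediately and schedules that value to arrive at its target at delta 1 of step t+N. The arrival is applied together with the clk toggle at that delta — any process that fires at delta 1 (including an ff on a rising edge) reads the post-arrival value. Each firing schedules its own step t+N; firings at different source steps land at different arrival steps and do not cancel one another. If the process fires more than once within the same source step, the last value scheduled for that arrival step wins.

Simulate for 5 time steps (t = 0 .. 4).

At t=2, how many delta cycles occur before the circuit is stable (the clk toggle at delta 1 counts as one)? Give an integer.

[bits: clk,u,r,p,q,v]
t=0: Δ0=000011 Δ1=100011 Δ2=110011 Δ3=110010 | 3Δ
t=1: Δ0=110010 Δ1=010010 | 1Δ
t=2: Δ0=010010 Δ1=110010 Δ2=111010 | 2Δ
t=3: Δ0=111010 Δ1=011010 | 1Δ
t=4: Δ0=011010 Δ1=111010 Δ2=110010 | 2Δ

2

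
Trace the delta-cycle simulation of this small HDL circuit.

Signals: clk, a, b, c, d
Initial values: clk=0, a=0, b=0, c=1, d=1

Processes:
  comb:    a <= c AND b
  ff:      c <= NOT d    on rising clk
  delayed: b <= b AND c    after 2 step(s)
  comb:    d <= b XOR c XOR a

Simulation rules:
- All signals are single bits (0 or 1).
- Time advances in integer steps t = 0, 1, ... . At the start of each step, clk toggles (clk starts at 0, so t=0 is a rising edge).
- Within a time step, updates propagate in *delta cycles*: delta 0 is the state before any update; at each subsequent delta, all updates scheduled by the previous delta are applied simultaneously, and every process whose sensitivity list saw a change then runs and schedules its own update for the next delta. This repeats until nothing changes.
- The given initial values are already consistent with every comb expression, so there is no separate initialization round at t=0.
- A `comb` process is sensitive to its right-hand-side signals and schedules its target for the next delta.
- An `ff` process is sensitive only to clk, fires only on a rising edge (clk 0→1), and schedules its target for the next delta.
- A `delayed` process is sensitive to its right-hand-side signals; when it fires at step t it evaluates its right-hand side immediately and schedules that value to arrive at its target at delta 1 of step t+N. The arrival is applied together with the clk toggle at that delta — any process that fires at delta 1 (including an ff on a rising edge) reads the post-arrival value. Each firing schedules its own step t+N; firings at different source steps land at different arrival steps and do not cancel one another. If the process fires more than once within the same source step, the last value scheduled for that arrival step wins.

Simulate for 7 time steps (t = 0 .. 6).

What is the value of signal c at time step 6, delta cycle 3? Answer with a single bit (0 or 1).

1

t0.Δ0 b=0 a=0 clk=0 d=1 c=1
t0.Δ1 b=0 a=0 clk=1 d=1 c=1
t0.Δ2 b=0 a=0 clk=1 d=1 c=0
t0.Δ3 b=0 a=0 clk=1 d=0 c=0
t1.Δ0 b=0 a=0 clk=1 d=0 c=0
t1.Δ1 b=0 a=0 clk=0 d=0 c=0
t2.Δ0 b=0 a=0 clk=0 d=0 c=0
t2.Δ1 b=0 a=0 clk=1 d=0 c=0
t2.Δ2 b=0 a=0 clk=1 d=0 c=1
t2.Δ3 b=0 a=0 clk=1 d=1 c=1
t3.Δ0 b=0 a=0 clk=1 d=1 c=1
t3.Δ1 b=0 a=0 clk=0 d=1 c=1
t4.Δ0 b=0 a=0 clk=0 d=1 c=1
t4.Δ1 b=0 a=0 clk=1 d=1 c=1
t4.Δ2 b=0 a=0 clk=1 d=1 c=0
t4.Δ3 b=0 a=0 clk=1 d=0 c=0
t5.Δ0 b=0 a=0 clk=1 d=0 c=0
t5.Δ1 b=0 a=0 clk=0 d=0 c=0
t6.Δ0 b=0 a=0 clk=0 d=0 c=0
t6.Δ1 b=0 a=0 clk=1 d=0 c=0
t6.Δ2 b=0 a=0 clk=1 d=0 c=1
t6.Δ3 b=0 a=0 clk=1 d=1 c=1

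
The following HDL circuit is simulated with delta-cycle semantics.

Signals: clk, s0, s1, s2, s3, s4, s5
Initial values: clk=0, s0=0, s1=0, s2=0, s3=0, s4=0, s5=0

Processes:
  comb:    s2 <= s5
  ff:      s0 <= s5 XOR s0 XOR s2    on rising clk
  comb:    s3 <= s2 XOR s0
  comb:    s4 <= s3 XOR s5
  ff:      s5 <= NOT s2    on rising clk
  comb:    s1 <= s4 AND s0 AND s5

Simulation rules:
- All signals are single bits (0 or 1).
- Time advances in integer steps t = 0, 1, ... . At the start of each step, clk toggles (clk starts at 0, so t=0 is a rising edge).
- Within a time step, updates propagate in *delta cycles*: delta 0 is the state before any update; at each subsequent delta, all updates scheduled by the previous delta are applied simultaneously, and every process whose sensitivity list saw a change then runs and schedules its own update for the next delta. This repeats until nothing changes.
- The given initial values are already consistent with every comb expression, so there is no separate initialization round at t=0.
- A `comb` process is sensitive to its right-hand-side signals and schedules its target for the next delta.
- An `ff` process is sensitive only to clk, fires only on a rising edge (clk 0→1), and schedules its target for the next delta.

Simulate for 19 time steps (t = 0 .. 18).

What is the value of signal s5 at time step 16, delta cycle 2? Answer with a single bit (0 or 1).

1

[bits: s2,s3,s4,s1,clk,s5,s0]
t=0: Δ0=0000000 Δ1=0000100 Δ2=0000110 Δ3=1010110 Δ4=1110110 Δ5=1100110 | 5Δ
t=1: Δ0=1100110 Δ1=1100010 | 1Δ
t=2: Δ0=1100010 Δ1=1100110 Δ2=1100100 Δ3=0110100 Δ4=0010100 Δ5=0000100 | 5Δ
t=3: Δ0=0000100 Δ1=0000000 | 1Δ
t=4: Δ0=0000000 Δ1=0000100 Δ2=0000110 Δ3=1010110 Δ4=1110110 Δ5=1100110 | 5Δ
t=5: Δ0=1100110 Δ1=1100010 | 1Δ
t=6: Δ0=1100010 Δ1=1100110 Δ2=1100100 Δ3=0110100 Δ4=0010100 Δ5=0000100 | 5Δ
t=7: Δ0=0000100 Δ1=0000000 | 1Δ
t=8: Δ0=0000000 Δ1=0000100 Δ2=0000110 Δ3=1010110 Δ4=1110110 Δ5=1100110 | 5Δ
t=9: Δ0=1100110 Δ1=1100010 | 1Δ
t=10: Δ0=1100010 Δ1=1100110 Δ2=1100100 Δ3=0110100 Δ4=0010100 Δ5=0000100 | 5Δ
t=11: Δ0=0000100 Δ1=0000000 | 1Δ
t=12: Δ0=0000000 Δ1=0000100 Δ2=0000110 Δ3=1010110 Δ4=1110110 Δ5=1100110 | 5Δ
t=13: Δ0=1100110 Δ1=1100010 | 1Δ
t=14: Δ0=1100010 Δ1=1100110 Δ2=1100100 Δ3=0110100 Δ4=0010100 Δ5=0000100 | 5Δ
t=15: Δ0=0000100 Δ1=0000000 | 1Δ
t=16: Δ0=0000000 Δ1=0000100 Δ2=0000110 Δ3=1010110 Δ4=1110110 Δ5=1100110 | 5Δ
t=17: Δ0=1100110 Δ1=1100010 | 1Δ
t=18: Δ0=1100010 Δ1=1100110 Δ2=1100100 Δ3=0110100 Δ4=0010100 Δ5=0000100 | 5Δ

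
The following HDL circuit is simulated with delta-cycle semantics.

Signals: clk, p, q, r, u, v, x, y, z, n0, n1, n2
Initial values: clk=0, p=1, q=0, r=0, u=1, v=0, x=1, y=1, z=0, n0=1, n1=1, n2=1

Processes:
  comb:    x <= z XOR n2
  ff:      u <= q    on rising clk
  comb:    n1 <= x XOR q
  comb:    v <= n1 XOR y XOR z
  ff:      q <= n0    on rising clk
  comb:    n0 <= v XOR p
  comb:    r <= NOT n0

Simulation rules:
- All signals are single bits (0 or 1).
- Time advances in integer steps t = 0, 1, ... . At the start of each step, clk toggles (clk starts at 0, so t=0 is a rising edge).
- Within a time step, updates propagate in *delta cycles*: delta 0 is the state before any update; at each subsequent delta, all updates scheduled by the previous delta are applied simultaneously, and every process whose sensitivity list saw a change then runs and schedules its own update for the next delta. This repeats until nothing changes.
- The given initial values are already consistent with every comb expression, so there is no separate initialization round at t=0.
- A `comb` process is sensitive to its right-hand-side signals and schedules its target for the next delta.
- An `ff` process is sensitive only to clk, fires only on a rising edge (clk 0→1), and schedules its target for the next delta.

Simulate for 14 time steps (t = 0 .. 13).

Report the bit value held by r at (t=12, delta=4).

t=0 Δ0: n0=1 n2=1 q=0 u=1 x=1 p=1 z=0 v=0 r=0 clk=0 n1=1 y=1
  Δ1: clk:0→1
  Δ2: q:0→1, u:1→0
  Δ3: n1:1→0
  Δ4: v:0→1
  Δ5: n0:1→0
  Δ6: r:0→1
  (6Δ to stable)
t=1 Δ0: n0=0 n2=1 q=1 u=0 x=1 p=1 z=0 v=1 r=1 clk=1 n1=0 y=1
  Δ1: clk:1→0
  (1Δ to stable)
t=2 Δ0: n0=0 n2=1 q=1 u=0 x=1 p=1 z=0 v=1 r=1 clk=0 n1=0 y=1
  Δ1: clk:0→1
  Δ2: q:1→0, u:0→1
  Δ3: n1:0→1
  Δ4: v:1→0
  Δ5: n0:0→1
  Δ6: r:1→0
  (6Δ to stable)
t=3 Δ0: n0=1 n2=1 q=0 u=1 x=1 p=1 z=0 v=0 r=0 clk=1 n1=1 y=1
  Δ1: clk:1→0
  (1Δ to stable)
t=4 Δ0: n0=1 n2=1 q=0 u=1 x=1 p=1 z=0 v=0 r=0 clk=0 n1=1 y=1
  Δ1: clk:0→1
  Δ2: q:0→1, u:1→0
  Δ3: n1:1→0
  Δ4: v:0→1
  Δ5: n0:1→0
  Δ6: r:0→1
  (6Δ to stable)
t=5 Δ0: n0=0 n2=1 q=1 u=0 x=1 p=1 z=0 v=1 r=1 clk=1 n1=0 y=1
  Δ1: clk:1→0
  (1Δ to stable)
t=6 Δ0: n0=0 n2=1 q=1 u=0 x=1 p=1 z=0 v=1 r=1 clk=0 n1=0 y=1
  Δ1: clk:0→1
  Δ2: q:1→0, u:0→1
  Δ3: n1:0→1
  Δ4: v:1→0
  Δ5: n0:0→1
  Δ6: r:1→0
  (6Δ to stable)
t=7 Δ0: n0=1 n2=1 q=0 u=1 x=1 p=1 z=0 v=0 r=0 clk=1 n1=1 y=1
  Δ1: clk:1→0
  (1Δ to stable)
t=8 Δ0: n0=1 n2=1 q=0 u=1 x=1 p=1 z=0 v=0 r=0 clk=0 n1=1 y=1
  Δ1: clk:0→1
  Δ2: q:0→1, u:1→0
  Δ3: n1:1→0
  Δ4: v:0→1
  Δ5: n0:1→0
  Δ6: r:0→1
  (6Δ to stable)
t=9 Δ0: n0=0 n2=1 q=1 u=0 x=1 p=1 z=0 v=1 r=1 clk=1 n1=0 y=1
  Δ1: clk:1→0
  (1Δ to stable)
t=10 Δ0: n0=0 n2=1 q=1 u=0 x=1 p=1 z=0 v=1 r=1 clk=0 n1=0 y=1
  Δ1: clk:0→1
  Δ2: q:1→0, u:0→1
  Δ3: n1:0→1
  Δ4: v:1→0
  Δ5: n0:0→1
  Δ6: r:1→0
  (6Δ to stable)
t=11 Δ0: n0=1 n2=1 q=0 u=1 x=1 p=1 z=0 v=0 r=0 clk=1 n1=1 y=1
  Δ1: clk:1→0
  (1Δ to stable)
t=12 Δ0: n0=1 n2=1 q=0 u=1 x=1 p=1 z=0 v=0 r=0 clk=0 n1=1 y=1
  Δ1: clk:0→1
  Δ2: q:0→1, u:1→0
  Δ3: n1:1→0
  Δ4: v:0→1
  Δ5: n0:1→0
  Δ6: r:0→1
  (6Δ to stable)
t=13 Δ0: n0=0 n2=1 q=1 u=0 x=1 p=1 z=0 v=1 r=1 clk=1 n1=0 y=1
  Δ1: clk:1→0
  (1Δ to stable)

0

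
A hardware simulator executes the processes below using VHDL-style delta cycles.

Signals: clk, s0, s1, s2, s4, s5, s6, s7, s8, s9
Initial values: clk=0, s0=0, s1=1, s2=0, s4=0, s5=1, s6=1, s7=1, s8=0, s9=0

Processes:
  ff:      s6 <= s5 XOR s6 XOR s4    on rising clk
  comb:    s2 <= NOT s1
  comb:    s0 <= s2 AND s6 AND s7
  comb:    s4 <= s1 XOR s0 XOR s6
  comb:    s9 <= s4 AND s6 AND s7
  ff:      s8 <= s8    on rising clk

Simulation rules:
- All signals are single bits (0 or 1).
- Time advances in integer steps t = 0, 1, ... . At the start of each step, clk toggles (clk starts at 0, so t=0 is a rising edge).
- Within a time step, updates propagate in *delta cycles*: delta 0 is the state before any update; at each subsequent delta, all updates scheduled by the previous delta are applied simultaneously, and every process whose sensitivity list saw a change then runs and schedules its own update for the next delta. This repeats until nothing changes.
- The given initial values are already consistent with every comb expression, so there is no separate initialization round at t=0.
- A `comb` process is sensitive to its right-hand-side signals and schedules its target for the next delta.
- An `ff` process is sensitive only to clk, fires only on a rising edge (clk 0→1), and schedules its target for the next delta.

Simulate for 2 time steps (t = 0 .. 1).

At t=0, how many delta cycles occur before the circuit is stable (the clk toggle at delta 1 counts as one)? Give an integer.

t0.Δ0 s1=1 s9=0 s2=0 clk=0 s0=0 s6=1 s8=0 s5=1 s7=1 s4=0
t0.Δ1 s1=1 s9=0 s2=0 clk=1 s0=0 s6=1 s8=0 s5=1 s7=1 s4=0
t0.Δ2 s1=1 s9=0 s2=0 clk=1 s0=0 s6=0 s8=0 s5=1 s7=1 s4=0
t0.Δ3 s1=1 s9=0 s2=0 clk=1 s0=0 s6=0 s8=0 s5=1 s7=1 s4=1
t1.Δ0 s1=1 s9=0 s2=0 clk=1 s0=0 s6=0 s8=0 s5=1 s7=1 s4=1
t1.Δ1 s1=1 s9=0 s2=0 clk=0 s0=0 s6=0 s8=0 s5=1 s7=1 s4=1

3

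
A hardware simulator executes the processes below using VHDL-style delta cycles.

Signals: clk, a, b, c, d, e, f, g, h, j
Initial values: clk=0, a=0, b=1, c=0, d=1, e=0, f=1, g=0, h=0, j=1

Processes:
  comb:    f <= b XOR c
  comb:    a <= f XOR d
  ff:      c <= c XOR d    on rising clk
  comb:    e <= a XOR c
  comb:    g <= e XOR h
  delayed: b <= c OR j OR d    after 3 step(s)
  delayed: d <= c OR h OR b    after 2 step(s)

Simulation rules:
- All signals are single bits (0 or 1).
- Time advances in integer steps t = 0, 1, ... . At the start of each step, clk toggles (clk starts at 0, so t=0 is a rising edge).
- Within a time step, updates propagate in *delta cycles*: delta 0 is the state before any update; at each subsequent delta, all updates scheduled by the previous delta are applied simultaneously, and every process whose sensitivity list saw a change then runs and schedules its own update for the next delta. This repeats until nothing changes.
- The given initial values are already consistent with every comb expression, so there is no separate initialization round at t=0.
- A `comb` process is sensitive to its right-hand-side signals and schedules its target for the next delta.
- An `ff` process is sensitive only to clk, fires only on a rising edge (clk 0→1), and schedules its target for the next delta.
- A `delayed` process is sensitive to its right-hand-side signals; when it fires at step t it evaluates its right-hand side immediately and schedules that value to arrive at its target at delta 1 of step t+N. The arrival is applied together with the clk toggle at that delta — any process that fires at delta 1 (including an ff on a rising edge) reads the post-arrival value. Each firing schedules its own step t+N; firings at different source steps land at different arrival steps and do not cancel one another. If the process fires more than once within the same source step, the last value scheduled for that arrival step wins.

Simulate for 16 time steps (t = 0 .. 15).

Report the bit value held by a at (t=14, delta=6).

t=0 Δ0: g=0 d=1 clk=0 c=0 a=0 b=1 j=1 e=0 h=0 f=1
  Δ1: clk:0→1
  Δ2: c:0→1
  Δ3: e:0→1, f:1→0
  Δ4: g:0→1, a:0→1
  Δ5: e:1→0
  Δ6: g:1→0
  (6Δ to stable)
t=1 Δ0: g=0 d=1 clk=1 c=1 a=1 b=1 j=1 e=0 h=0 f=0
  Δ1: clk:1→0
  (1Δ to stable)
t=2 Δ0: g=0 d=1 clk=0 c=1 a=1 b=1 j=1 e=0 h=0 f=0
  Δ1: clk:0→1
  Δ2: c:1→0
  Δ3: e:0→1, f:0→1
  Δ4: g:0→1, a:1→0
  Δ5: e:1→0
  Δ6: g:1→0
  (6Δ to stable)
t=3 Δ0: g=0 d=1 clk=1 c=0 a=0 b=1 j=1 e=0 h=0 f=1
  Δ1: clk:1→0
  (1Δ to stable)
t=4 Δ0: g=0 d=1 clk=0 c=0 a=0 b=1 j=1 e=0 h=0 f=1
  Δ1: clk:0→1
  Δ2: c:0→1
  Δ3: e:0→1, f:1→0
  Δ4: g:0→1, a:0→1
  Δ5: e:1→0
  Δ6: g:1→0
  (6Δ to stable)
t=5 Δ0: g=0 d=1 clk=1 c=1 a=1 b=1 j=1 e=0 h=0 f=0
  Δ1: clk:1→0
  (1Δ to stable)
t=6 Δ0: g=0 d=1 clk=0 c=1 a=1 b=1 j=1 e=0 h=0 f=0
  Δ1: clk:0→1
  Δ2: c:1→0
  Δ3: e:0→1, f:0→1
  Δ4: g:0→1, a:1→0
  Δ5: e:1→0
  Δ6: g:1→0
  (6Δ to stable)
t=7 Δ0: g=0 d=1 clk=1 c=0 a=0 b=1 j=1 e=0 h=0 f=1
  Δ1: clk:1→0
  (1Δ to stable)
t=8 Δ0: g=0 d=1 clk=0 c=0 a=0 b=1 j=1 e=0 h=0 f=1
  Δ1: clk:0→1
  Δ2: c:0→1
  Δ3: e:0→1, f:1→0
  Δ4: g:0→1, a:0→1
  Δ5: e:1→0
  Δ6: g:1→0
  (6Δ to stable)
t=9 Δ0: g=0 d=1 clk=1 c=1 a=1 b=1 j=1 e=0 h=0 f=0
  Δ1: clk:1→0
  (1Δ to stable)
t=10 Δ0: g=0 d=1 clk=0 c=1 a=1 b=1 j=1 e=0 h=0 f=0
  Δ1: clk:0→1
  Δ2: c:1→0
  Δ3: e:0→1, f:0→1
  Δ4: g:0→1, a:1→0
  Δ5: e:1→0
  Δ6: g:1→0
  (6Δ to stable)
t=11 Δ0: g=0 d=1 clk=1 c=0 a=0 b=1 j=1 e=0 h=0 f=1
  Δ1: clk:1→0
  (1Δ to stable)
t=12 Δ0: g=0 d=1 clk=0 c=0 a=0 b=1 j=1 e=0 h=0 f=1
  Δ1: clk:0→1
  Δ2: c:0→1
  Δ3: e:0→1, f:1→0
  Δ4: g:0→1, a:0→1
  Δ5: e:1→0
  Δ6: g:1→0
  (6Δ to stable)
t=13 Δ0: g=0 d=1 clk=1 c=1 a=1 b=1 j=1 e=0 h=0 f=0
  Δ1: clk:1→0
  (1Δ to stable)
t=14 Δ0: g=0 d=1 clk=0 c=1 a=1 b=1 j=1 e=0 h=0 f=0
  Δ1: clk:0→1
  Δ2: c:1→0
  Δ3: e:0→1, f:0→1
  Δ4: g:0→1, a:1→0
  Δ5: e:1→0
  Δ6: g:1→0
  (6Δ to stable)
t=15 Δ0: g=0 d=1 clk=1 c=0 a=0 b=1 j=1 e=0 h=0 f=1
  Δ1: clk:1→0
  (1Δ to stable)

0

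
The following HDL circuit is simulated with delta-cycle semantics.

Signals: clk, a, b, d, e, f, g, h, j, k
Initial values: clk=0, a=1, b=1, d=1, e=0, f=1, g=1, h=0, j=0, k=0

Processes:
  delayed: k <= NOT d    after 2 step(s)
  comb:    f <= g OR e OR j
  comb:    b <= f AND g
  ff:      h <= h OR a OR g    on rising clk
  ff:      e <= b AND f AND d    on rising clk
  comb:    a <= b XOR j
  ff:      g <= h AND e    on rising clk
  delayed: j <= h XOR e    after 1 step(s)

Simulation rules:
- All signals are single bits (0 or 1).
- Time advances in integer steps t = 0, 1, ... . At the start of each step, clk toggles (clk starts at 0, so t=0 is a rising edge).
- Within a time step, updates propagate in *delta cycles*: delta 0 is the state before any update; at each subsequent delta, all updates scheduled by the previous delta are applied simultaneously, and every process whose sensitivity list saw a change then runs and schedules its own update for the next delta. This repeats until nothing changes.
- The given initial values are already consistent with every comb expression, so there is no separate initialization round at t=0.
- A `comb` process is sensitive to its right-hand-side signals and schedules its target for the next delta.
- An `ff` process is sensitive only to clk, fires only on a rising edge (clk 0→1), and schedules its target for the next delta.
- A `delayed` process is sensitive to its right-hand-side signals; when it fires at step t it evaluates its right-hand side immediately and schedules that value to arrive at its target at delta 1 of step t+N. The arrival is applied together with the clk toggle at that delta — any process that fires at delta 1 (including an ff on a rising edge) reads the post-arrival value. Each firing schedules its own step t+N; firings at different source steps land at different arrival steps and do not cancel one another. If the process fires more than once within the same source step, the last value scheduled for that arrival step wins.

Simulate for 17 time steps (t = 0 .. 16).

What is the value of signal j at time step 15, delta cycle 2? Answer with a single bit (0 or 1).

t=0 Δ0: g=1 d=1 a=1 f=1 clk=0 k=0 b=1 e=0 h=0 j=0
  Δ1: clk:0→1
  Δ2: g:1→0, e:0→1, h:0→1
  Δ3: b:1→0
  Δ4: a:1→0
  (4Δ to stable)
t=1 Δ0: g=0 d=1 a=0 f=1 clk=1 k=0 b=0 e=1 h=1 j=0
  Δ1: clk:1→0
  (1Δ to stable)
t=2 Δ0: g=0 d=1 a=0 f=1 clk=0 k=0 b=0 e=1 h=1 j=0
  Δ1: clk:0→1
  Δ2: g:0→1, e:1→0
  Δ3: b:0→1
  Δ4: a:0→1
  (4Δ to stable)
t=3 Δ0: g=1 d=1 a=1 f=1 clk=1 k=0 b=1 e=0 h=1 j=0
  Δ1: clk:1→0, j:0→1
  Δ2: a:1→0
  (2Δ to stable)
t=4 Δ0: g=1 d=1 a=0 f=1 clk=0 k=0 b=1 e=0 h=1 j=1
  Δ1: clk:0→1
  Δ2: g:1→0, e:0→1
  Δ3: b:1→0
  Δ4: a:0→1
  (4Δ to stable)
t=5 Δ0: g=0 d=1 a=1 f=1 clk=1 k=0 b=0 e=1 h=1 j=1
  Δ1: clk:1→0, j:1→0
  Δ2: a:1→0
  (2Δ to stable)
t=6 Δ0: g=0 d=1 a=0 f=1 clk=0 k=0 b=0 e=1 h=1 j=0
  Δ1: clk:0→1
  Δ2: g:0→1, e:1→0
  Δ3: b:0→1
  Δ4: a:0→1
  (4Δ to stable)
t=7 Δ0: g=1 d=1 a=1 f=1 clk=1 k=0 b=1 e=0 h=1 j=0
  Δ1: clk:1→0, j:0→1
  Δ2: a:1→0
  (2Δ to stable)
t=8 Δ0: g=1 d=1 a=0 f=1 clk=0 k=0 b=1 e=0 h=1 j=1
  Δ1: clk:0→1
  Δ2: g:1→0, e:0→1
  Δ3: b:1→0
  Δ4: a:0→1
  (4Δ to stable)
t=9 Δ0: g=0 d=1 a=1 f=1 clk=1 k=0 b=0 e=1 h=1 j=1
  Δ1: clk:1→0, j:1→0
  Δ2: a:1→0
  (2Δ to stable)
t=10 Δ0: g=0 d=1 a=0 f=1 clk=0 k=0 b=0 e=1 h=1 j=0
  Δ1: clk:0→1
  Δ2: g:0→1, e:1→0
  Δ3: b:0→1
  Δ4: a:0→1
  (4Δ to stable)
t=11 Δ0: g=1 d=1 a=1 f=1 clk=1 k=0 b=1 e=0 h=1 j=0
  Δ1: clk:1→0, j:0→1
  Δ2: a:1→0
  (2Δ to stable)
t=12 Δ0: g=1 d=1 a=0 f=1 clk=0 k=0 b=1 e=0 h=1 j=1
  Δ1: clk:0→1
  Δ2: g:1→0, e:0→1
  Δ3: b:1→0
  Δ4: a:0→1
  (4Δ to stable)
t=13 Δ0: g=0 d=1 a=1 f=1 clk=1 k=0 b=0 e=1 h=1 j=1
  Δ1: clk:1→0, j:1→0
  Δ2: a:1→0
  (2Δ to stable)
t=14 Δ0: g=0 d=1 a=0 f=1 clk=0 k=0 b=0 e=1 h=1 j=0
  Δ1: clk:0→1
  Δ2: g:0→1, e:1→0
  Δ3: b:0→1
  Δ4: a:0→1
  (4Δ to stable)
t=15 Δ0: g=1 d=1 a=1 f=1 clk=1 k=0 b=1 e=0 h=1 j=0
  Δ1: clk:1→0, j:0→1
  Δ2: a:1→0
  (2Δ to stable)
t=16 Δ0: g=1 d=1 a=0 f=1 clk=0 k=0 b=1 e=0 h=1 j=1
  Δ1: clk:0→1
  Δ2: g:1→0, e:0→1
  Δ3: b:1→0
  Δ4: a:0→1
  (4Δ to stable)

1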